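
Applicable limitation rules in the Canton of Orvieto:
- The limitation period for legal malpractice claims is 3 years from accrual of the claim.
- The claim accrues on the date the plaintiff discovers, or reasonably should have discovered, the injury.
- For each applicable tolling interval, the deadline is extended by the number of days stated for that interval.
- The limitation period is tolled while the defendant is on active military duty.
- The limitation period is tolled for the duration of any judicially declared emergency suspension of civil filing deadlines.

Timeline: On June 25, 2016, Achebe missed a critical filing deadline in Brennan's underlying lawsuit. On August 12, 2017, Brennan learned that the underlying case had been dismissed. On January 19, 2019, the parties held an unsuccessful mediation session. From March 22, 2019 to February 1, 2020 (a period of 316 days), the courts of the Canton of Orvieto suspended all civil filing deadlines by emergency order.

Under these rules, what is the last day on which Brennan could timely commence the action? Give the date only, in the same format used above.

Under the discovery rule, the claim accrued on August 12, 2017, when Brennan discovered the injury — not on the June 25, 2016 date of the underlying act.
3 years from August 12, 2017 is August 12, 2020.
The period was tolled for 316 days by the emergency suspension of filing deadlines (March 22, 2019 to February 1, 2020), pushing the deadline to June 24, 2021.
The other events in the timeline have no effect on the limitation period under the stated rules.

June 24, 2021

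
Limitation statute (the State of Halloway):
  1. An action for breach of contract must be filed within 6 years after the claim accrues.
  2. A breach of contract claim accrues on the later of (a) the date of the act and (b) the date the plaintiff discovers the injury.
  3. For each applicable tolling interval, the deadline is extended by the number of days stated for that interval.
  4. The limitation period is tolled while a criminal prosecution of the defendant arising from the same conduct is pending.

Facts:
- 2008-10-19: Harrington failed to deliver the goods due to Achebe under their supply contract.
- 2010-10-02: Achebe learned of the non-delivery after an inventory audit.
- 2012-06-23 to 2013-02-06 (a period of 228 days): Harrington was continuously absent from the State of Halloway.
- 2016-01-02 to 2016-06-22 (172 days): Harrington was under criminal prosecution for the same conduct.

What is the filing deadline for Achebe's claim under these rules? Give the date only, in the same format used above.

Taking the later of the act (2008-10-19) and discovery (2010-10-02), the claim accrued on 2010-10-02.
The untolled deadline — 6 years after 2010-10-02 — is 2016-10-02.
The period was tolled for 172 days by the pending criminal prosecution (2016-01-02 to 2016-06-22), pushing the deadline to 2017-03-23.
No stated provision tolls the period for the defendant's absence, so the interval from 2012-06-23 to 2013-02-06 has no effect on the deadline.

2017-03-23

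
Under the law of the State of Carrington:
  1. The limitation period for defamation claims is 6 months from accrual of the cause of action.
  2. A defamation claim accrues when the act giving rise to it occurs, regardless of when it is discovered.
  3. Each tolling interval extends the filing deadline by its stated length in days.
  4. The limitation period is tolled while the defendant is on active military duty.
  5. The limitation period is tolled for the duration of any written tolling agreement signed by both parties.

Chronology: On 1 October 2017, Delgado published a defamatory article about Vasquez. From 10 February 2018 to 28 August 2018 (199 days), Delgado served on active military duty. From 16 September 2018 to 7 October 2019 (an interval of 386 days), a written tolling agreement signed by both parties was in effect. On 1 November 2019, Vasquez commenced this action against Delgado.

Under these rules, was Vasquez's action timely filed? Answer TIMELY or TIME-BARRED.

The cause of action accrued on 1 October 2017, the date of the act.
Adding the 6 months base period to 1 October 2017 gives a deadline of 1 April 2018, before any tolling.
The defendant's active military service from 10 February 2018 to 28 August 2018 tolled the period for 199 days, extending the deadline to 17 October 2018.
Because the written tolling agreement ran from 16 September 2018 to 7 October 2019, the deadline is extended by 386 days to 7 November 2019.
The 1 November 2019 filing precedes the 7 November 2019 deadline; the claim is timely.

TIMELY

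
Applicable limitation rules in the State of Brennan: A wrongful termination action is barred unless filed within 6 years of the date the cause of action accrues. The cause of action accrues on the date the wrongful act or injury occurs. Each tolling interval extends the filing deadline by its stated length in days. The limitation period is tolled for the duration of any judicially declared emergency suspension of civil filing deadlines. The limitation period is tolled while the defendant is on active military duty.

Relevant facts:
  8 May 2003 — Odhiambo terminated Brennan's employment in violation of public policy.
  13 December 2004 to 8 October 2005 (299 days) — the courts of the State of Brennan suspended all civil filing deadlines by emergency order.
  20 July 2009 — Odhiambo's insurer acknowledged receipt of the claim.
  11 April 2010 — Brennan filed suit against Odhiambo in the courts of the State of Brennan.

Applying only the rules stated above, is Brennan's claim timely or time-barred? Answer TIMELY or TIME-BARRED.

TIME-BARRED

The cause of action accrued on 8 May 2003, the date of the act.
The untolled deadline — 6 years after 8 May 2003 — is 8 May 2009.
Because the emergency suspension of filing deadlines ran from 13 December 2004 to 8 October 2005, the deadline is extended by 299 days to 3 March 2010.
The other events in the timeline have no effect on the limitation period under the stated rules.
Brennan filed on 11 April 2010, after the 3 March 2010 deadline, so the action is time-barred.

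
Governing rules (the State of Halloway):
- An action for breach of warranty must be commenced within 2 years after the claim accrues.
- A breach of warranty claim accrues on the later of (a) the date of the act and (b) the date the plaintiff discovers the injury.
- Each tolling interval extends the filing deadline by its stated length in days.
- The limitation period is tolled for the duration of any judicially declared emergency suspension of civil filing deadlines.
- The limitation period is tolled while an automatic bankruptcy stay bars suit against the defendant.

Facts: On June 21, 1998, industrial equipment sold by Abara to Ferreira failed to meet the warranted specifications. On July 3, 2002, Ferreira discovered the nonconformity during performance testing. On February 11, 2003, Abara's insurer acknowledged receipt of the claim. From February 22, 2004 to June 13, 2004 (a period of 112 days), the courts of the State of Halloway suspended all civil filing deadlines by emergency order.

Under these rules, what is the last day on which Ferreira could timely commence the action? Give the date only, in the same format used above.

October 23, 2004

Taking the later of the act (June 21, 1998) and discovery (July 3, 2002), the claim accrued on July 3, 2002.
2 years from July 3, 2002 is July 3, 2004.
The period was tolled for 112 days by the emergency suspension of filing deadlines (February 22, 2004 to June 13, 2004), pushing the deadline to October 23, 2004.
None of the other events listed affects the running of the period under the stated rules.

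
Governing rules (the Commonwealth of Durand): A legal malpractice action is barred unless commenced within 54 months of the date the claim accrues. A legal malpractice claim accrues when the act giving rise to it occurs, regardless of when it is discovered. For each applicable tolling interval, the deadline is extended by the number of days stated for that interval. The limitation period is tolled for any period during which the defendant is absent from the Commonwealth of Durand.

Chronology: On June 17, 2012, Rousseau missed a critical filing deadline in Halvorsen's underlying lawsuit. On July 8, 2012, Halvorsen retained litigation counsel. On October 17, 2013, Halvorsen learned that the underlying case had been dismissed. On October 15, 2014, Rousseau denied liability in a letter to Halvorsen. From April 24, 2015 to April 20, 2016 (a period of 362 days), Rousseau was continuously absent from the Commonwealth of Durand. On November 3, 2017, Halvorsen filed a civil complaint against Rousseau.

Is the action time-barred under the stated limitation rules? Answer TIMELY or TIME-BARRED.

Accrual is governed by the date of the act, so the period began to run on June 17, 2012; the later discovery on October 17, 2013 is irrelevant under the stated rule.
Adding the 54 months base period to June 17, 2012 gives a deadline of December 17, 2016, before any tolling.
Because the defendant's absence from the jurisdiction ran from April 24, 2015 to April 20, 2016, the deadline is extended by 362 days to December 14, 2017.
Nothing else in the chronology tolls or restarts the period.
The November 3, 2017 filing precedes the December 14, 2017 deadline; the claim is timely.

TIMELY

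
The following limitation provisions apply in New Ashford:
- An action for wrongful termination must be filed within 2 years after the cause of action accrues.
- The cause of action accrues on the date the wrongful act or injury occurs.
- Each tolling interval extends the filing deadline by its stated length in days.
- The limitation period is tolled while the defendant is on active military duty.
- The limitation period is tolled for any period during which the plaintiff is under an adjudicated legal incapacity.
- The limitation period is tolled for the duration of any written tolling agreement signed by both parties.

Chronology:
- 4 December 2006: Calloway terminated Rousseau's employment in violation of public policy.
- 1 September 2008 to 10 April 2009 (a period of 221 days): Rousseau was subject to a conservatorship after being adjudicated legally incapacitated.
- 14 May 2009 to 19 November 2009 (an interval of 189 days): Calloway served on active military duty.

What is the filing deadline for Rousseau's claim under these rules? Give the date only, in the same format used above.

The limitation period began to run on 4 December 2006.
The untolled deadline — 2 years after 4 December 2006 — is 4 December 2008.
The plaintiff's legal incapacity from 1 September 2008 to 10 April 2009 tolled the period for 221 days, extending the deadline to 13 July 2009.
The period was tolled for 189 days by the defendant's active military service (14 May 2009 to 19 November 2009), pushing the deadline to 18 January 2010.

18 January 2010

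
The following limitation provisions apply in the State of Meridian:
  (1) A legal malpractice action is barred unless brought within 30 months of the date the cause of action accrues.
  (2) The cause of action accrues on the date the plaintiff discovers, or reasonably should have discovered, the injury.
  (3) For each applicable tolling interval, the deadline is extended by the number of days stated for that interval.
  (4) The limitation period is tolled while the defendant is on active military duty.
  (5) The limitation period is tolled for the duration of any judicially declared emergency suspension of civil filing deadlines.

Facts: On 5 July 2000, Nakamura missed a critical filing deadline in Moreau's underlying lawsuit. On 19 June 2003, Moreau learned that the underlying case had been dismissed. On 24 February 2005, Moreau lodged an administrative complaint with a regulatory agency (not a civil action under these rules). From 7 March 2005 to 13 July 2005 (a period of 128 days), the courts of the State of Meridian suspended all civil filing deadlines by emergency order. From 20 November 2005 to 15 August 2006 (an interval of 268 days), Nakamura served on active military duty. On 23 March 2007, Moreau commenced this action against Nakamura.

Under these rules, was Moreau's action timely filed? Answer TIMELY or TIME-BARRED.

TIME-BARRED

The claim did not accrue until Moreau discovered the injury on 19 June 2003; the 5 July 2000 act date does not start the clock under the stated rule.
Adding the 30 months base period to 19 June 2003 gives a deadline of 19 December 2005, before any tolling.
Because the emergency suspension of filing deadlines ran from 7 March 2005 to 13 July 2005, the deadline is extended by 128 days to 26 April 2006.
The defendant's active military service from 20 November 2005 to 15 August 2006 tolled the period for 268 days, extending the deadline to 19 January 2007.
None of the other events listed affects the running of the period under the stated rules.
Filing on 23 March 2007 missed the 19 January 2007 deadline — the action is time-barred.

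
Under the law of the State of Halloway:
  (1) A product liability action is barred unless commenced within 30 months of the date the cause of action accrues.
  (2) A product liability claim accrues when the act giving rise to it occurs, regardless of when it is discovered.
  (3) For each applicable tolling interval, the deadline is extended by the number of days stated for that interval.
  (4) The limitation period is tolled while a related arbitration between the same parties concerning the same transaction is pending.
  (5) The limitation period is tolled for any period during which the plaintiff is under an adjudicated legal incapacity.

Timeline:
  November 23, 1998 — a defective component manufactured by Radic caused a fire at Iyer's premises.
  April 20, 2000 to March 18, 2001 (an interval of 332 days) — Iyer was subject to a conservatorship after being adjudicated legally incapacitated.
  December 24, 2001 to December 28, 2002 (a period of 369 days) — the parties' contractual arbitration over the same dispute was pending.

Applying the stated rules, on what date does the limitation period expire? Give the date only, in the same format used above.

April 24, 2003

The cause of action accrued on November 23, 1998, the date of the act.
30 months from November 23, 1998 is May 23, 2001.
The period was tolled for 332 days by the plaintiff's legal incapacity (April 20, 2000 to March 18, 2001), pushing the deadline to April 20, 2002.
The pending related arbitration from December 24, 2001 to December 28, 2002 tolled the period for 369 days, extending the deadline to April 24, 2003.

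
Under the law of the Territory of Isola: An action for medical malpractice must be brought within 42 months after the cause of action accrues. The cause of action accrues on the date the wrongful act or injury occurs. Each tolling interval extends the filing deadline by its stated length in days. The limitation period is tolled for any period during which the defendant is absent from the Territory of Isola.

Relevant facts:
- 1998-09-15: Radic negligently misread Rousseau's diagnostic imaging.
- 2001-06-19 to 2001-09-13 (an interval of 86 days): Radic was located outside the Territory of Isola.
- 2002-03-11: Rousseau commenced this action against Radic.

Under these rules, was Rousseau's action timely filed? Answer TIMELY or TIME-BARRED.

TIMELY

The claim accrued on 1998-09-15, when the wrongful act occurred.
Adding the 42 months base period to 1998-09-15 gives a deadline of 2002-03-15, before any tolling.
The defendant's absence from the jurisdiction from 2001-06-19 to 2001-09-13 tolled the period for 86 days, extending the deadline to 2002-06-09.
Rousseau filed on 2002-03-11, before the 2002-06-09 deadline, so the action is timely.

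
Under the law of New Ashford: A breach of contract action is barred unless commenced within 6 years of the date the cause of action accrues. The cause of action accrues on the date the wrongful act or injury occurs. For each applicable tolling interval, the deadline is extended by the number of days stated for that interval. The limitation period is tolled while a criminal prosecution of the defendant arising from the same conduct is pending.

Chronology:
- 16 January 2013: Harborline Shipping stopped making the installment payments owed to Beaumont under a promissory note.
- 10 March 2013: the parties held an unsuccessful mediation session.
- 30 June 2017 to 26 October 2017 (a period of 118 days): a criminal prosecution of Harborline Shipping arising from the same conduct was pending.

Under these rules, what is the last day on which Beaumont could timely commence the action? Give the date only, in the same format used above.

14 May 2019

The limitation period began to run on 16 January 2013.
The untolled deadline — 6 years after 16 January 2013 — is 16 January 2019.
The period was tolled for 118 days by the pending criminal prosecution (30 June 2017 to 26 October 2017), pushing the deadline to 14 May 2019.
The other events in the timeline have no effect on the limitation period under the stated rules.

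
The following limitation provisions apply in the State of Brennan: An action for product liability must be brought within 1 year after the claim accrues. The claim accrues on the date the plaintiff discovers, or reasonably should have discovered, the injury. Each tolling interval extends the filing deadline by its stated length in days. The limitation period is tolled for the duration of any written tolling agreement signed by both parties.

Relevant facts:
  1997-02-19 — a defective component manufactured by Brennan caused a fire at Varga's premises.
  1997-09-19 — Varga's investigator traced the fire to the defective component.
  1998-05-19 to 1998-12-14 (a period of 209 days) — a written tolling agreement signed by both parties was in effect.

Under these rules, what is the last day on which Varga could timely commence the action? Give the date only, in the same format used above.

Accrual is tied to discovery, so the period began on 1997-09-19 rather than on 1997-02-19 when the act occurred.
Adding the 1 year base period to 1997-09-19 gives a deadline of 1998-09-19, before any tolling.
The period was tolled for 209 days by the written tolling agreement (1998-05-19 to 1998-12-14), pushing the deadline to 1999-04-16.

1999-04-16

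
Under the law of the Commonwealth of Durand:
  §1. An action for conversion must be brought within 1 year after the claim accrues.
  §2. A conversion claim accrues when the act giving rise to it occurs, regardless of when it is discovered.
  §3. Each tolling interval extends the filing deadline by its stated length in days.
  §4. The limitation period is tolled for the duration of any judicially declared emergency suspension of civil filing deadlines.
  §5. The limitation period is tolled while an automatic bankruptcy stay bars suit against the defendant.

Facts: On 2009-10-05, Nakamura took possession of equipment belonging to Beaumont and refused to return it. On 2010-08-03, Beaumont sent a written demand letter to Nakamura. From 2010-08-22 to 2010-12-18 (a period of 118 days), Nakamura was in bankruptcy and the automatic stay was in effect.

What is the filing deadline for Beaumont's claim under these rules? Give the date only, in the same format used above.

2011-01-31

The claim accrued on 2009-10-05, when the wrongful act occurred.
1 year from 2009-10-05 is 2010-10-05.
The period was tolled for 118 days by the automatic bankruptcy stay (2010-08-22 to 2010-12-18), pushing the deadline to 2011-01-31.
None of the other events listed affects the running of the period under the stated rules.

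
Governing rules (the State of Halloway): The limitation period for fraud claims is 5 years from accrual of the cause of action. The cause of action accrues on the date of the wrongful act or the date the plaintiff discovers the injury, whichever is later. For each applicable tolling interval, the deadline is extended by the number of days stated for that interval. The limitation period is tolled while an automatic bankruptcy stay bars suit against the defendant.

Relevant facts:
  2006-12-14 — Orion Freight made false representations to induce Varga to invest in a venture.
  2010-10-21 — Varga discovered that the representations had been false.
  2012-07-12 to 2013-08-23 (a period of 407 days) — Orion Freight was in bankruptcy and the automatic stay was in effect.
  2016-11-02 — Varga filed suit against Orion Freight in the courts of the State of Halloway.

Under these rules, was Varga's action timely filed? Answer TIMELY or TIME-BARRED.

Taking the later of the act (2006-12-14) and discovery (2010-10-21), the claim accrued on 2010-10-21.
5 years from 2010-10-21 is 2015-10-21.
Because the automatic bankruptcy stay ran from 2012-07-12 to 2013-08-23, the deadline is extended by 407 days to 2016-12-01.
Varga filed on 2016-11-02, before the 2016-12-01 deadline, so the action is timely.

TIMELY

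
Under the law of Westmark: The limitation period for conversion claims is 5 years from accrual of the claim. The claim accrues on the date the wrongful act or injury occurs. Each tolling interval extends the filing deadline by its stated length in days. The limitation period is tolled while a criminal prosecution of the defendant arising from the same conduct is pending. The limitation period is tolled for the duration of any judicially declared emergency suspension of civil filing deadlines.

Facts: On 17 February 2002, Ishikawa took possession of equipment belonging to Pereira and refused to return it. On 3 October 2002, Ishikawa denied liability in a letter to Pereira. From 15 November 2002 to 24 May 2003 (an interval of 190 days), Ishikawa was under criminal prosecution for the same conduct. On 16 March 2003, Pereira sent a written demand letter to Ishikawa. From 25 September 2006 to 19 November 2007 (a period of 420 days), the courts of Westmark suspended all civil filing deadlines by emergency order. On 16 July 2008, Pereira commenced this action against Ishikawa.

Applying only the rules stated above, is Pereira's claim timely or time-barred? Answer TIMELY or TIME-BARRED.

The limitation period began to run on 17 February 2002.
Adding the 5 years base period to 17 February 2002 gives a deadline of 17 February 2007, before any tolling.
Because the pending criminal prosecution ran from 15 November 2002 to 24 May 2003, the deadline is extended by 190 days to 26 August 2007.
Because the emergency suspension of filing deadlines ran from 25 September 2006 to 19 November 2007, the deadline is extended by 420 days to 19 October 2008.
The other events in the timeline have no effect on the limitation period under the stated rules.
Filing on 16 July 2008 beat the 19 October 2008 deadline — the action is timely.

TIMELY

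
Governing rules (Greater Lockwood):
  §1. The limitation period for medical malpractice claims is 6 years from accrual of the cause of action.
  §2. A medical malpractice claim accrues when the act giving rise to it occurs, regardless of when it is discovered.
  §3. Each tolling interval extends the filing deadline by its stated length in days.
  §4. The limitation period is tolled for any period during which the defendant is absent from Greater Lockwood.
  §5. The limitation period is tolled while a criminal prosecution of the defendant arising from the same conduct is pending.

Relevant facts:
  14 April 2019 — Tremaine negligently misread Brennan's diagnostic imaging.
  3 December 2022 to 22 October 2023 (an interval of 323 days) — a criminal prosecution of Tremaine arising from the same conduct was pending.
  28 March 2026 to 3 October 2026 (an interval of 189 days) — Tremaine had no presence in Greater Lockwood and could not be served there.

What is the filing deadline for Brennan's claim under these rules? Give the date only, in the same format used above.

3 March 2026

The limitation period began to run on 14 April 2019.
6 years from 14 April 2019 is 14 April 2025.
The pending criminal prosecution from 3 December 2022 to 22 October 2023 tolled the period for 323 days, extending the deadline to 3 March 2026.
The defendant's absence from the jurisdiction starting 28 March 2026 came too late — the period had run on 3 March 2026 — and so does not extend the deadline.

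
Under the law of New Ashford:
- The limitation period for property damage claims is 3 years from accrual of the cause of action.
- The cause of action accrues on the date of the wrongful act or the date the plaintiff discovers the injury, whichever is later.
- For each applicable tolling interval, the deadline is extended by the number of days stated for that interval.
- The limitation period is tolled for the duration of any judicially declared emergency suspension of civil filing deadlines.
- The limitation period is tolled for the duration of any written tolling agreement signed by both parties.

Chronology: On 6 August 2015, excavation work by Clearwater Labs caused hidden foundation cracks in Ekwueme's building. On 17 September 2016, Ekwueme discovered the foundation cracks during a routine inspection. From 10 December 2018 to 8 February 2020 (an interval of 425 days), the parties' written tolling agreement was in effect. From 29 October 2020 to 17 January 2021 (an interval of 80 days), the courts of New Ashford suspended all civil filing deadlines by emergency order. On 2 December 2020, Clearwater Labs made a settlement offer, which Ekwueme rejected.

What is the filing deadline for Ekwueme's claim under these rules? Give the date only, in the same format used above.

Because discovery on 17 September 2016 post-dates the 6 August 2015 act, accrual under the later-of rule falls on 17 September 2016.
Adding the 3 years base period to 17 September 2016 gives a deadline of 17 September 2019, before any tolling.
The period was tolled for 425 days by the written tolling agreement (10 December 2018 to 8 February 2020), pushing the deadline to 15 November 2020.
The emergency suspension of filing deadlines from 29 October 2020 to 17 January 2021 tolled the period for 80 days, extending the deadline to 3 February 2021.
The other events in the timeline have no effect on the limitation period under the stated rules.

3 February 2021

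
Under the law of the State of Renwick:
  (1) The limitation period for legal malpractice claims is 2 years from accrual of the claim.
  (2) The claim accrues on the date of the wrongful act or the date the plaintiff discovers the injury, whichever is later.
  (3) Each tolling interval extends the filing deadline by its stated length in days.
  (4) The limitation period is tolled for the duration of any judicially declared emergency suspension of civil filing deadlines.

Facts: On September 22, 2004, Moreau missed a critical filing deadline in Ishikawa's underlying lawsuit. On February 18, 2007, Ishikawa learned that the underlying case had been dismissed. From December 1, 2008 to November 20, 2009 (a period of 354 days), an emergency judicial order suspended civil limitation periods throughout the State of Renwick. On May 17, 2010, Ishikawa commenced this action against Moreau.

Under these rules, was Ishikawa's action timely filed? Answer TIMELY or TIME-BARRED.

Taking the later of the act (September 22, 2004) and discovery (February 18, 2007), the claim accrued on February 18, 2007.
2 years from February 18, 2007 is February 18, 2009.
Because the emergency suspension of filing deadlines ran from December 1, 2008 to November 20, 2009, the deadline is extended by 354 days to February 7, 2010.
Filing on May 17, 2010 missed the February 7, 2010 deadline — the action is time-barred.

TIME-BARRED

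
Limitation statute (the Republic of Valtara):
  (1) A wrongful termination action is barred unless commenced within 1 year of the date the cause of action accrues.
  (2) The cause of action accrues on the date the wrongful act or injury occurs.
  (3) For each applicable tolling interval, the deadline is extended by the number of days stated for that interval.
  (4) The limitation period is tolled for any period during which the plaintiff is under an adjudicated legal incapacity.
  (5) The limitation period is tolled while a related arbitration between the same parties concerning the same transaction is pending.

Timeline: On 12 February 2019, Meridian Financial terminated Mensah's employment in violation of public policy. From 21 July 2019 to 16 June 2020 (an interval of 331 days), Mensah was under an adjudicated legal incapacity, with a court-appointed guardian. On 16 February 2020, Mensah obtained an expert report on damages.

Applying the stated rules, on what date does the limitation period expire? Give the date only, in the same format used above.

The limitation period began to run on 12 February 2019.
The untolled deadline — 1 year after 12 February 2019 — is 12 February 2020.
Because the plaintiff's legal incapacity ran from 21 July 2019 to 16 June 2020, the deadline is extended by 331 days to 8 January 2021.
Nothing else in the chronology tolls or restarts the period.

8 January 2021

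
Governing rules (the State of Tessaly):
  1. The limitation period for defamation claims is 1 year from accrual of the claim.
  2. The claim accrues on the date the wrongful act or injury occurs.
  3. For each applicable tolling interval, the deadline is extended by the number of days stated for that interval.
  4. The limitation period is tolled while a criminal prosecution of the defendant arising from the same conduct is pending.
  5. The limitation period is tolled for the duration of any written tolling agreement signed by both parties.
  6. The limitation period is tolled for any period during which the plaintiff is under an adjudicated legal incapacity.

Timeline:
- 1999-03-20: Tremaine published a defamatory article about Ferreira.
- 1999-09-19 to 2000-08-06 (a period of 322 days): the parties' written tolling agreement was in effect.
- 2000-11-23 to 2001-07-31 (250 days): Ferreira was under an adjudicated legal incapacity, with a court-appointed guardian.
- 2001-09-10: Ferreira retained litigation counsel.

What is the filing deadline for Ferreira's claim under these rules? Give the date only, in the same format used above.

2001-10-13

The claim accrued on 1999-03-20, when the wrongful act occurred.
The untolled deadline — 1 year after 1999-03-20 — is 2000-03-20.
The written tolling agreement from 1999-09-19 to 2000-08-06 tolled the period for 322 days, extending the deadline to 2001-02-05.
The plaintiff's legal incapacity from 2000-11-23 to 2001-07-31 tolled the period for 250 days, extending the deadline to 2001-10-13.
The other events in the timeline have no effect on the limitation period under the stated rules.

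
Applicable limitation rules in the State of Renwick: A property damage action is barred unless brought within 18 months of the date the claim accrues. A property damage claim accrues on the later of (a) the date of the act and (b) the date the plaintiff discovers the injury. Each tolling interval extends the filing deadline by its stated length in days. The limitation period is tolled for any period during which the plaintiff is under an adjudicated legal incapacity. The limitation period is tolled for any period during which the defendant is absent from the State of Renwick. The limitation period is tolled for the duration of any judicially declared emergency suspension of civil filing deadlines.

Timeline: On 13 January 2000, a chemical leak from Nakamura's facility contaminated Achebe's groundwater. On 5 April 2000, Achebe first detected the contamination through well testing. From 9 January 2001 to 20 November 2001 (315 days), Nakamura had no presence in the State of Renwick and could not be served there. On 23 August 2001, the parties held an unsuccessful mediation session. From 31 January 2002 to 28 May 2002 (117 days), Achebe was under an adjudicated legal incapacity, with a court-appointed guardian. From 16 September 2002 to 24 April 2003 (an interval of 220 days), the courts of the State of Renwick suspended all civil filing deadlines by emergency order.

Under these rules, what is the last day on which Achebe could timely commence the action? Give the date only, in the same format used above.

Because discovery on 5 April 2000 post-dates the 13 January 2000 act, accrual under the later-of rule falls on 5 April 2000.
18 months from 5 April 2000 is 5 October 2001.
The defendant's absence from the jurisdiction from 9 January 2001 to 20 November 2001 tolled the period for 315 days, extending the deadline to 16 August 2002.
The period was tolled for 117 days by the plaintiff's legal incapacity (31 January 2002 to 28 May 2002), pushing the deadline to 11 December 2002.
The emergency suspension of filing deadlines from 16 September 2002 to 24 April 2003 tolled the period for 220 days, extending the deadline to 19 July 2003.
Nothing else in the chronology tolls or restarts the period.

19 July 2003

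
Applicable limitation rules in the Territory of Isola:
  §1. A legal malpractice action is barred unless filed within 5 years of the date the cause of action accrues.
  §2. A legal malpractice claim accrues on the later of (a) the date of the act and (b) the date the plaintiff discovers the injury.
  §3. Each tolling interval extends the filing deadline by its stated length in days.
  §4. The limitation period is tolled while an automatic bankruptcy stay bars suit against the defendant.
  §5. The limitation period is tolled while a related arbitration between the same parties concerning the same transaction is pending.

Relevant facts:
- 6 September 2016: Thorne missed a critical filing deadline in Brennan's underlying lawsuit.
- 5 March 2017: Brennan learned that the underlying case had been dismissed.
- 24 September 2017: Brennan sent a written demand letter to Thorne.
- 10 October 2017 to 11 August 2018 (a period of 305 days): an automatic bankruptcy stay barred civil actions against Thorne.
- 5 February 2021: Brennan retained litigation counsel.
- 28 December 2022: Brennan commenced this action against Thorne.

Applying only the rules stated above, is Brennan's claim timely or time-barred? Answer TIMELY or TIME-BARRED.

TIMELY

The claim accrued on 5 March 2017 — the later of the 6 September 2016 act and the 5 March 2017 discovery.
Adding the 5 years base period to 5 March 2017 gives a deadline of 5 March 2022, before any tolling.
The period was tolled for 305 days by the automatic bankruptcy stay (10 October 2017 to 11 August 2018), pushing the deadline to 4 January 2023.
None of the other events listed affects the running of the period under the stated rules.
The 28 December 2022 filing precedes the 4 January 2023 deadline; the claim is timely.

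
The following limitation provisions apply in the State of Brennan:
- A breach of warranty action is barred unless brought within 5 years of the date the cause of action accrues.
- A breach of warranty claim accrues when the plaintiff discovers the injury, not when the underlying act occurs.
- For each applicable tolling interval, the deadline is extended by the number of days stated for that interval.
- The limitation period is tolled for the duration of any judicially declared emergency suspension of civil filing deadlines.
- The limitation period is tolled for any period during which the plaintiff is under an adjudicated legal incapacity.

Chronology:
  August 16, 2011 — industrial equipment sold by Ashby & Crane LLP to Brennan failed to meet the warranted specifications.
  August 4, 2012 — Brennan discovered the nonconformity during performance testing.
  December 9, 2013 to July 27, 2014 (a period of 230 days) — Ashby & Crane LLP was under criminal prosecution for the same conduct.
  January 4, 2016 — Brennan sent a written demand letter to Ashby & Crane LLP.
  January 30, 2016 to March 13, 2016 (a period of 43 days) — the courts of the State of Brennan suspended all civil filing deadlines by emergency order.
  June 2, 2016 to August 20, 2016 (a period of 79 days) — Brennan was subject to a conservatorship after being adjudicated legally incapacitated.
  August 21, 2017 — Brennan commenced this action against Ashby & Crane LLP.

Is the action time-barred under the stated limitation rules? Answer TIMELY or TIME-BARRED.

TIMELY

Under the discovery rule, the claim accrued on August 4, 2012, when Brennan discovered the injury — not on the August 16, 2011 date of the underlying act.
5 years from August 4, 2012 is August 4, 2017.
Because the emergency suspension of filing deadlines ran from January 30, 2016 to March 13, 2016, the deadline is extended by 43 days to September 16, 2017.
The period was tolled for 79 days by the plaintiff's legal incapacity (June 2, 2016 to August 20, 2016), pushing the deadline to December 4, 2017.
Although a criminal prosecution ran from December 9, 2013 to July 27, 2014, the stated rules do not make that a tolling event, so it is disregarded.
Nothing else in the chronology tolls or restarts the period.
The August 21, 2017 filing precedes the December 4, 2017 deadline; the claim is timely.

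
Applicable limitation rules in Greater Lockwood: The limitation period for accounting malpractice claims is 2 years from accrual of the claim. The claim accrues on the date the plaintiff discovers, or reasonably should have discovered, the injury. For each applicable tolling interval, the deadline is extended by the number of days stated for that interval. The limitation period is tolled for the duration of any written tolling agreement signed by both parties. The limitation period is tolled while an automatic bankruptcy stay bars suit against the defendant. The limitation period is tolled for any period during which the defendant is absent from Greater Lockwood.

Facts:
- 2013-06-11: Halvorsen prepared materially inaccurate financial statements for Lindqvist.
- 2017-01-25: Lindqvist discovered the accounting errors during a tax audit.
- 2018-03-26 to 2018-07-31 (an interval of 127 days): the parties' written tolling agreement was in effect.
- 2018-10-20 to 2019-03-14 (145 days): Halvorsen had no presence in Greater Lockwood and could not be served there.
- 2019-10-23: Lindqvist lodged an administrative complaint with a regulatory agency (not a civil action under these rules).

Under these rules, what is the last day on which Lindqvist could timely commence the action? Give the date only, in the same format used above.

Under the discovery rule, the claim accrued on 2017-01-25, when Lindqvist discovered the injury — not on the 2013-06-11 date of the underlying act.
Adding the 2 years base period to 2017-01-25 gives a deadline of 2019-01-25, before any tolling.
The period was tolled for 127 days by the written tolling agreement (2018-03-26 to 2018-07-31), pushing the deadline to 2019-06-01.
The period was tolled for 145 days by the defendant's absence from the jurisdiction (2018-10-20 to 2019-03-14), pushing the deadline to 2019-10-24.
The other events in the timeline have no effect on the limitation period under the stated rules.

2019-10-24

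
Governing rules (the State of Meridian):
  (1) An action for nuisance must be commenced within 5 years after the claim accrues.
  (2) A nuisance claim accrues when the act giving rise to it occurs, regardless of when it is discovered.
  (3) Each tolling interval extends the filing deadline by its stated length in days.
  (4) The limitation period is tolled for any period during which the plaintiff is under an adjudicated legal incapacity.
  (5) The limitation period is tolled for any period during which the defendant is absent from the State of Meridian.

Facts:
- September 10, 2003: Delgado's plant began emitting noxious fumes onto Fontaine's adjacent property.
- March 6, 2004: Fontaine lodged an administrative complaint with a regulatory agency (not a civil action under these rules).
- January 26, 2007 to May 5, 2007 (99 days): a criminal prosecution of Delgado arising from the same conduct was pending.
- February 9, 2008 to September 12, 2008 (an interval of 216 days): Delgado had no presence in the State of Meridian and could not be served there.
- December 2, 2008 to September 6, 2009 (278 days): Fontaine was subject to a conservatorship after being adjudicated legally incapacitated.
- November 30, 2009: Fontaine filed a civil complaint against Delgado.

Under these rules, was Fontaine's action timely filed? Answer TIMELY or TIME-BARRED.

The limitation period began to run on September 10, 2003.
5 years from September 10, 2003 is September 10, 2008.
Because the defendant's absence from the jurisdiction ran from February 9, 2008 to September 12, 2008, the deadline is extended by 216 days to April 14, 2009.
The plaintiff's legal incapacity from December 2, 2008 to September 6, 2009 tolled the period for 278 days, extending the deadline to January 17, 2010.
The pending criminal prosecution from January 26, 2007 to May 5, 2007 does not toll the period, because no stated rule makes a criminal prosecution a tolling event.
Nothing else in the chronology tolls or restarts the period.
Fontaine filed on November 30, 2009, before the January 17, 2010 deadline, so the action is timely.

TIMELY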